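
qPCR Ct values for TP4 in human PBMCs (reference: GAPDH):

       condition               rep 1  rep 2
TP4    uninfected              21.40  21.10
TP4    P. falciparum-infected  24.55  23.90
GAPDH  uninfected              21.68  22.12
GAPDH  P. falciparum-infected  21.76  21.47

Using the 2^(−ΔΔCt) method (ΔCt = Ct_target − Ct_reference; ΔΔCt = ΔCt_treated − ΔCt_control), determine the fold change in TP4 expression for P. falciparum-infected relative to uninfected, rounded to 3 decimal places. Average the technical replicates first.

Mean Ct: TP4 uninfected 21.250; TP4 P. falciparum-infected 24.225; GAPDH uninfected 21.900; GAPDH P. falciparum-infected 21.615
ΔCt(uninfected) = 21.250 − 21.900 = -0.650
ΔCt(P. falciparum-infected) = 24.225 − 21.615 = 2.610
ΔΔCt = 2.610 − (-0.650) = 3.260
Fold change = 2^(−3.260) = 0.1044

0.104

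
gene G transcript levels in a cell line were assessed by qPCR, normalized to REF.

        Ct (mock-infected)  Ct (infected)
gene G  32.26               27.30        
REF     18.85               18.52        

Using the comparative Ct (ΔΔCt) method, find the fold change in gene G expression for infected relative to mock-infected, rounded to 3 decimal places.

ΔCt(mock-infected) = 32.260 − 18.850 = 13.410
ΔCt(infected) = 27.300 − 18.520 = 8.780
ΔΔCt = 8.780 − 13.410 = -4.630
Fold change = 2^(−(-4.630)) = 2^4.630 = 24.7610

24.761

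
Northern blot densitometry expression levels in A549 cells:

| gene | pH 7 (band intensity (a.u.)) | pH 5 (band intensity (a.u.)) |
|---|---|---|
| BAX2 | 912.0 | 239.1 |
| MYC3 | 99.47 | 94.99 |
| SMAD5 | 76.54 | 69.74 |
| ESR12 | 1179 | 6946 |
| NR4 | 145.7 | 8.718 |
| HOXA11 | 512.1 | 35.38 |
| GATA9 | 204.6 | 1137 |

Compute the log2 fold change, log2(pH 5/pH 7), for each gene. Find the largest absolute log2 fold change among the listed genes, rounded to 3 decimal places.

log2(239.1/912.0) = -1.931  (BAX2)
log2(94.99/99.47) = -0.066  (MYC3)
log2(69.74/76.54) = -0.134  (SMAD5)
log2(6946/1179) = 2.559  (ESR12)
log2(8.718/145.7) = -4.063  (NR4)
log2(35.38/512.1) = -3.855  (HOXA11)
log2(1137/204.6) = 2.474  (GATA9)
The largest magnitude belongs to NR4.

4.063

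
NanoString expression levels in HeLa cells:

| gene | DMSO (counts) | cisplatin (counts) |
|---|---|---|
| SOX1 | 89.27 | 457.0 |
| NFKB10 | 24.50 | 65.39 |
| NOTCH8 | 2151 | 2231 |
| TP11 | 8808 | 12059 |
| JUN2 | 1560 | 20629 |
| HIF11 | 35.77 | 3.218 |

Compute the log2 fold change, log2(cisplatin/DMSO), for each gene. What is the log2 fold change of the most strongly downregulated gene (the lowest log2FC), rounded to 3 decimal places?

log2(457.0/89.27) = 2.356  (SOX1)
log2(65.39/24.50) = 1.416  (NFKB10)
log2(2231/2151) = 0.053  (NOTCH8)
log2(12059/8808) = 0.453  (TP11)
log2(20629/1560) = 3.725  (JUN2)
log2(3.218/35.77) = -3.475  (HIF11)
HIF11 is most strongly downregulated.

-3.475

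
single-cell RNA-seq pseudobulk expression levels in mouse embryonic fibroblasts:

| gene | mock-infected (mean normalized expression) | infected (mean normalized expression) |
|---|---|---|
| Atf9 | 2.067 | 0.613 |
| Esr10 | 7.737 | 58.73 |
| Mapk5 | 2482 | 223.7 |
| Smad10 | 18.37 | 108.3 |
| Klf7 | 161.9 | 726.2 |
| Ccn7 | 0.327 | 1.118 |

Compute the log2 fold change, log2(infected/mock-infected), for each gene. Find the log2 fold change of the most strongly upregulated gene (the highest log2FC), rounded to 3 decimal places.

2.924

log2(0.613/2.067) = -1.754  (Atf9)
log2(58.73/7.737) = 2.924  (Esr10)
log2(223.7/2482) = -3.472  (Mapk5)
log2(108.3/18.37) = 2.560  (Smad10)
log2(726.2/161.9) = 2.165  (Klf7)
log2(1.118/0.327) = 1.774  (Ccn7)
Esr10 is most strongly upregulated.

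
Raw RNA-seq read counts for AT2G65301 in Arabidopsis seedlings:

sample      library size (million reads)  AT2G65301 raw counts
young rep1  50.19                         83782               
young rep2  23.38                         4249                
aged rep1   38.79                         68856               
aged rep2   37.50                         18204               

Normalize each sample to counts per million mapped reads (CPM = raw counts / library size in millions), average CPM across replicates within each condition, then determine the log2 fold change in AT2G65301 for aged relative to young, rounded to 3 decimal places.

0.288

CPM(young rep1) = 83782 / 50.19 = 1669.2967
CPM(young rep2) = 4249 / 23.38 = 181.7365
CPM(aged rep1) = 68856 / 38.79 = 1775.0967
CPM(aged rep2) = 18204 / 37.50 = 485.4400
mean CPM(young) = 925.5166; mean CPM(aged) = 1130.2683
Fold change = 1130.2683 / 925.5166 = 1.22123
log2(1.22123) = 0.2883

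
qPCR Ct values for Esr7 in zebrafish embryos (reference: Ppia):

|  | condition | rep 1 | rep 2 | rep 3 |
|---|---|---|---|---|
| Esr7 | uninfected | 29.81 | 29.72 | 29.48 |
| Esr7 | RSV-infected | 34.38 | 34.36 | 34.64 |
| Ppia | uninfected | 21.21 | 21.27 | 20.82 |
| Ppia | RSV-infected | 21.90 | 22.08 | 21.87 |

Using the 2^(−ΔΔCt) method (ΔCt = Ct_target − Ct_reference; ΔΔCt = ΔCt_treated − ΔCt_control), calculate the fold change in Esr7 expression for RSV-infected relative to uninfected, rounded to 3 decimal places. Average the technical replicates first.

0.065

Mean Ct: Esr7 uninfected 29.670; Esr7 RSV-infected 34.460; Ppia uninfected 21.100; Ppia RSV-infected 21.950
ΔCt(uninfected) = 29.670 − 21.100 = 8.570
ΔCt(RSV-infected) = 34.460 − 21.950 = 12.510
ΔΔCt = 12.510 − 8.570 = 3.940
Fold change = 2^(−3.940) = 0.0652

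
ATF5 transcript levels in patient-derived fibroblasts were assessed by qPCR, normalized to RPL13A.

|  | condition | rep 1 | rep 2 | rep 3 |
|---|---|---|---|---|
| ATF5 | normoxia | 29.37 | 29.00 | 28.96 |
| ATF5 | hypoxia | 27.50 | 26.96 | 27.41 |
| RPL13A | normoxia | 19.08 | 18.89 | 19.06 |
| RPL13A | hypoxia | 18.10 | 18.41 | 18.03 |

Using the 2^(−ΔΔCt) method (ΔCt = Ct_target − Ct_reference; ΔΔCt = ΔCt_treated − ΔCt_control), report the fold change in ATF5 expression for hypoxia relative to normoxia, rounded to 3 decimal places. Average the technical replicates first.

Mean Ct: ATF5 normoxia 29.110; ATF5 hypoxia 27.290; RPL13A normoxia 19.010; RPL13A hypoxia 18.180
ΔCt(normoxia) = 29.110 − 19.010 = 10.100
ΔCt(hypoxia) = 27.290 − 18.180 = 9.110
ΔΔCt = 9.110 − 10.100 = -0.990
Fold change = 2^(−(-0.990)) = 2^0.990 = 1.9862

1.986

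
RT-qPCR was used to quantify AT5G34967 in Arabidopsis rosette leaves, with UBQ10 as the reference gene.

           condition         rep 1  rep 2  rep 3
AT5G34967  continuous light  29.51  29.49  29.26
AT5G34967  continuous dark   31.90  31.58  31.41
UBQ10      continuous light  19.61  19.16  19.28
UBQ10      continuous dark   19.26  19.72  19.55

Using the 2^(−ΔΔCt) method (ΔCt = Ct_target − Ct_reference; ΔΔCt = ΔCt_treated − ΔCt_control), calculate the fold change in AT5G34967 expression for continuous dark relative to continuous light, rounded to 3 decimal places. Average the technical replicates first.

Mean Ct: AT5G34967 continuous light 29.420; AT5G34967 continuous dark 31.630; UBQ10 continuous light 19.350; UBQ10 continuous dark 19.510
ΔCt(continuous light) = 29.420 − 19.350 = 10.070
ΔCt(continuous dark) = 31.630 − 19.510 = 12.120
ΔΔCt = 12.120 − 10.070 = 2.050
Fold change = 2^(−2.050) = 0.2415

0.241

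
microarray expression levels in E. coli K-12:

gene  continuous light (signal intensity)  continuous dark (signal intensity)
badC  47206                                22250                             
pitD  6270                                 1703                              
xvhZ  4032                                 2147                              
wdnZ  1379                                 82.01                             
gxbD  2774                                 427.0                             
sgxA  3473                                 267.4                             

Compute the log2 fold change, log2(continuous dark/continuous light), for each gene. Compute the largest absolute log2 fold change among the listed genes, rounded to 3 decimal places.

log2(22250/47206) = -1.085  (badC)
log2(1703/6270) = -1.880  (pitD)
log2(2147/4032) = -0.909  (xvhZ)
log2(82.01/1379) = -4.072  (wdnZ)
log2(427.0/2774) = -2.700  (gxbD)
log2(267.4/3473) = -3.699  (sgxA)
The largest magnitude belongs to wdnZ.

4.072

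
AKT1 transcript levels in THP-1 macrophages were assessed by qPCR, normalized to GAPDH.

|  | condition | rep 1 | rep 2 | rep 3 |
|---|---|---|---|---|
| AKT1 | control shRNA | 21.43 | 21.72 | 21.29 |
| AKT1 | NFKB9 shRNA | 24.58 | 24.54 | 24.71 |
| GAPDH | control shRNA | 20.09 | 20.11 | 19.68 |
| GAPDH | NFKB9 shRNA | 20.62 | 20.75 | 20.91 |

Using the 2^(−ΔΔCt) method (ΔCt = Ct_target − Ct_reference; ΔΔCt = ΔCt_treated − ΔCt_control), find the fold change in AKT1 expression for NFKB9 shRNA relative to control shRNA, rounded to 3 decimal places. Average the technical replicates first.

Mean Ct: AKT1 control shRNA 21.480; AKT1 NFKB9 shRNA 24.610; GAPDH control shRNA 19.960; GAPDH NFKB9 shRNA 20.760
ΔCt(control shRNA) = 21.480 − 19.960 = 1.520
ΔCt(NFKB9 shRNA) = 24.610 − 20.760 = 3.850
ΔΔCt = 3.850 − 1.520 = 2.330
Fold change = 2^(−2.330) = 0.1989

0.199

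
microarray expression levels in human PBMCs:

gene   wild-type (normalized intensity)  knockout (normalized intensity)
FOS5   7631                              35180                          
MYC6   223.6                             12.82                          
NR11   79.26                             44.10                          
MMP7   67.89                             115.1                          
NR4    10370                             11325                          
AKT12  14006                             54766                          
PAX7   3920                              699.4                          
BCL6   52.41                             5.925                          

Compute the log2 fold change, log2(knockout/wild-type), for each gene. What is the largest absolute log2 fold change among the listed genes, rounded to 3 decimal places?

log2(35180/7631) = 2.205  (FOS5)
log2(12.82/223.6) = -4.124  (MYC6)
log2(44.10/79.26) = -0.846  (NR11)
log2(115.1/67.89) = 0.762  (MMP7)
log2(11325/10370) = 0.127  (NR4)
log2(54766/14006) = 1.967  (AKT12)
log2(699.4/3920) = -2.487  (PAX7)
log2(5.925/52.41) = -3.145  (BCL6)
The largest magnitude belongs to MYC6.

4.124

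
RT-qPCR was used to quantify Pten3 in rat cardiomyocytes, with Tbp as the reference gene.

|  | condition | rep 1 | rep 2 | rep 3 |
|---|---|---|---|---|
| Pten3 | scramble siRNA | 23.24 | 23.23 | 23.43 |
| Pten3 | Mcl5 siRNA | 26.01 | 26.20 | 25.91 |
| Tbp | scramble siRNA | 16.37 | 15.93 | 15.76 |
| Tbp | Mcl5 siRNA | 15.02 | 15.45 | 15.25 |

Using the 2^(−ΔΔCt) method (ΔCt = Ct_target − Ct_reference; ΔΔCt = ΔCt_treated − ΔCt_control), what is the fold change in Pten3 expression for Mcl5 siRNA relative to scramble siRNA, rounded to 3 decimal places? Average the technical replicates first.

0.087

Mean Ct: Pten3 scramble siRNA 23.300; Pten3 Mcl5 siRNA 26.040; Tbp scramble siRNA 16.020; Tbp Mcl5 siRNA 15.240
ΔCt(scramble siRNA) = 23.300 − 16.020 = 7.280
ΔCt(Mcl5 siRNA) = 26.040 − 15.240 = 10.800
ΔΔCt = 10.800 − 7.280 = 3.520
Fold change = 2^(−3.520) = 0.0872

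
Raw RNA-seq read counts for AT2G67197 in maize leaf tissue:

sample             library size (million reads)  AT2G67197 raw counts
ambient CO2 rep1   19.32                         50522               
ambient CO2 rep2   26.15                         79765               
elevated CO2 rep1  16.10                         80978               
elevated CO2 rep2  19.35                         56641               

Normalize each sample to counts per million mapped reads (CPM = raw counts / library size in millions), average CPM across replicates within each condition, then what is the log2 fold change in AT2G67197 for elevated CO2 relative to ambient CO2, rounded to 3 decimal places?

0.490

CPM(ambient CO2 rep1) = 50522 / 19.32 = 2615.0104
CPM(ambient CO2 rep2) = 79765 / 26.15 = 3050.2868
CPM(elevated CO2 rep1) = 80978 / 16.10 = 5029.6894
CPM(elevated CO2 rep2) = 56641 / 19.35 = 2927.1835
mean CPM(ambient CO2) = 2832.6486; mean CPM(elevated CO2) = 3978.4365
Fold change = 3978.4365 / 2832.6486 = 1.40449
log2(1.40449) = 0.4900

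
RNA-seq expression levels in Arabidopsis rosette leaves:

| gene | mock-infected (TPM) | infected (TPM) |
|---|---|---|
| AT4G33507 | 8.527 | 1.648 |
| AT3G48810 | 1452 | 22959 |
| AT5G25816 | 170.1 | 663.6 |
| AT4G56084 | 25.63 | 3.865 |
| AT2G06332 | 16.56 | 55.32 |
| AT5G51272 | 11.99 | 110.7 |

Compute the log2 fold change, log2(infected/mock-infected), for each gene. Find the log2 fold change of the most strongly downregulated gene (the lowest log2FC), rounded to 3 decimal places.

-2.729

log2(1.648/8.527) = -2.371  (AT4G33507)
log2(22959/1452) = 3.983  (AT3G48810)
log2(663.6/170.1) = 1.964  (AT5G25816)
log2(3.865/25.63) = -2.729  (AT4G56084)
log2(55.32/16.56) = 1.740  (AT2G06332)
log2(110.7/11.99) = 3.207  (AT5G51272)
AT4G56084 is most strongly downregulated.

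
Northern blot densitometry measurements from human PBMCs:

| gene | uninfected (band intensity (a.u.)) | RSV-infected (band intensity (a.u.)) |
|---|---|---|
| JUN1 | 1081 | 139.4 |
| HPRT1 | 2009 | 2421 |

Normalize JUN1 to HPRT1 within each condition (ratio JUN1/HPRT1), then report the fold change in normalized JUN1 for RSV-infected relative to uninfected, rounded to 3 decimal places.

JUN1/HPRT1 (uninfected) = 1081 / 2009 = 0.53808
JUN1/HPRT1 (RSV-infected) = 139.4 / 2421 = 0.05758
Fold change = 0.05758 / 0.53808 = 0.1070

0.107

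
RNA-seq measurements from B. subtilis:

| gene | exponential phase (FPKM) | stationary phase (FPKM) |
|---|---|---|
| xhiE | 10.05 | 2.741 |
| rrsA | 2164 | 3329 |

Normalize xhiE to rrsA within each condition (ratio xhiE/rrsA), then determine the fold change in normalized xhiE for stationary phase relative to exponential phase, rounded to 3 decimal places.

xhiE/rrsA (exponential phase) = 10.05 / 2164 = 0.0046442
xhiE/rrsA (stationary phase) = 2.741 / 3329 = 0.00082337
Fold change = 0.00082337 / 0.0046442 = 0.1773

0.177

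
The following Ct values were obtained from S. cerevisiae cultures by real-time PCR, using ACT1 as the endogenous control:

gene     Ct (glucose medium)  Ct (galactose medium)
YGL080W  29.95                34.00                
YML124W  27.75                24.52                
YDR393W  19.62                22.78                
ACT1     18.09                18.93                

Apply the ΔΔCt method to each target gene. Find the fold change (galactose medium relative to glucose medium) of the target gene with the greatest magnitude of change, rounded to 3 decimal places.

YGL080W: ΔΔCt = (34.00−18.93) − (29.95−18.09) = 15.07 − 11.86 = 3.21; fold change = 2^-3.21 = 0.108
YML124W: ΔΔCt = (24.52−18.93) − (27.75−18.09) = 5.59 − 9.66 = -4.07; fold change = 2^4.07 = 16.795
YDR393W: ΔΔCt = (22.78−18.93) − (19.62−18.09) = 3.85 − 1.53 = 2.32; fold change = 2^-2.32 = 0.200
YML124W has the largest |ΔΔCt| = 4.07.

16.795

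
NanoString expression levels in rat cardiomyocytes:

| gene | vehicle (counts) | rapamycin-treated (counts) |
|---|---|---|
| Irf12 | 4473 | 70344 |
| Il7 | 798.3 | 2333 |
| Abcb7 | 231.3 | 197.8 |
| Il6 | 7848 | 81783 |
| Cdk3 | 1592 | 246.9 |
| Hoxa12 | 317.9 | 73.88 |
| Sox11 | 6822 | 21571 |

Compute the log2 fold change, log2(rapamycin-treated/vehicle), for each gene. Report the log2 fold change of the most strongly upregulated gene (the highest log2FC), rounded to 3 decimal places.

3.975

log2(70344/4473) = 3.975  (Irf12)
log2(2333/798.3) = 1.547  (Il7)
log2(197.8/231.3) = -0.226  (Abcb7)
log2(81783/7848) = 3.381  (Il6)
log2(246.9/1592) = -2.689  (Cdk3)
log2(73.88/317.9) = -2.105  (Hoxa12)
log2(21571/6822) = 1.661  (Sox11)
Irf12 is most strongly upregulated.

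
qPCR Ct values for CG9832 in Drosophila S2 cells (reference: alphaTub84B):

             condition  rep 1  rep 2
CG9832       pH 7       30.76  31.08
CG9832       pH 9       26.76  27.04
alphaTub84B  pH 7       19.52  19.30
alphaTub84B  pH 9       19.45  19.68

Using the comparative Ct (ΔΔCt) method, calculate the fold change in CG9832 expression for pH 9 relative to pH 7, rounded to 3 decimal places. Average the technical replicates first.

Mean Ct: CG9832 pH 7 30.920; CG9832 pH 9 26.900; alphaTub84B pH 7 19.410; alphaTub84B pH 9 19.565
ΔCt(pH 7) = 30.920 − 19.410 = 11.510
ΔCt(pH 9) = 26.900 − 19.565 = 7.335
ΔΔCt = 7.335 − 11.510 = -4.175
Fold change = 2^(−(-4.175)) = 2^4.175 = 18.0634

18.063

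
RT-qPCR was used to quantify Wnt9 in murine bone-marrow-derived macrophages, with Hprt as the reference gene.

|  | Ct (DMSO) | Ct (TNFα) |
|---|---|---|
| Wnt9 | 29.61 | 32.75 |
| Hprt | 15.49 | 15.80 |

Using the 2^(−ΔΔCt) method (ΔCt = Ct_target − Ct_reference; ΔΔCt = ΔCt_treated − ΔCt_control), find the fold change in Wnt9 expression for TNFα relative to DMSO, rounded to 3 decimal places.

0.141

ΔCt(DMSO) = 29.610 − 15.490 = 14.120
ΔCt(TNFα) = 32.750 − 15.800 = 16.950
ΔΔCt = 16.950 − 14.120 = 2.830
Fold change = 2^(−2.830) = 0.1406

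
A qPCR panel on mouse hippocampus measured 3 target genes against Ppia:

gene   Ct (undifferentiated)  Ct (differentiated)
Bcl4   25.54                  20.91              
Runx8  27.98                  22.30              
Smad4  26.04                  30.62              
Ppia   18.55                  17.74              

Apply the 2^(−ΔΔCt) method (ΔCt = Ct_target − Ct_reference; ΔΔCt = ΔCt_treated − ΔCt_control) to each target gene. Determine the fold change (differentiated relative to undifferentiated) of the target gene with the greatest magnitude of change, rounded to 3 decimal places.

0.024

Bcl4: ΔΔCt = (20.91−17.74) − (25.54−18.55) = 3.17 − 6.99 = -3.82; fold change = 2^3.82 = 14.123
Runx8: ΔΔCt = (22.30−17.74) − (27.98−18.55) = 4.56 − 9.43 = -4.87; fold change = 2^4.87 = 29.243
Smad4: ΔΔCt = (30.62−17.74) − (26.04−18.55) = 12.88 − 7.49 = 5.39; fold change = 2^-5.39 = 0.024
Smad4 has the largest |ΔΔCt| = 5.39.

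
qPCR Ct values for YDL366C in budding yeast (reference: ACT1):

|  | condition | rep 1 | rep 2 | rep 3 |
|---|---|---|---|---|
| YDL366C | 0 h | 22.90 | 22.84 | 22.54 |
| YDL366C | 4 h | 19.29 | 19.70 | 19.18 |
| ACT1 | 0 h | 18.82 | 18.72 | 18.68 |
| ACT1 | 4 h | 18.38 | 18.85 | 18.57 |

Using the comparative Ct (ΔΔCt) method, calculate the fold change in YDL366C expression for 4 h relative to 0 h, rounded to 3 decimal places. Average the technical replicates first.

9.383

Mean Ct: YDL366C 0 h 22.760; YDL366C 4 h 19.390; ACT1 0 h 18.740; ACT1 4 h 18.600
ΔCt(0 h) = 22.760 − 18.740 = 4.020
ΔCt(4 h) = 19.390 − 18.600 = 0.790
ΔΔCt = 0.790 − 4.020 = -3.230
Fold change = 2^(−(-3.230)) = 2^3.230 = 9.3827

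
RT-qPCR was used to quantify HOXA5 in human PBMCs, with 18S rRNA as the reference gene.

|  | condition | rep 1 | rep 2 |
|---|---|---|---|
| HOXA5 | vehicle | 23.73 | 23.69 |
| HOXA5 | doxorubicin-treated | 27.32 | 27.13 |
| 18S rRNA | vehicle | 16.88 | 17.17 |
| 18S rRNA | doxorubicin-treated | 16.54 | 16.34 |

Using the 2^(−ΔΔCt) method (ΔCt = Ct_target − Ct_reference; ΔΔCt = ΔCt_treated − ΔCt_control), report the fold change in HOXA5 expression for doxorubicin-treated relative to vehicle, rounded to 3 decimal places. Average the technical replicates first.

Mean Ct: HOXA5 vehicle 23.710; HOXA5 doxorubicin-treated 27.225; 18S rRNA vehicle 17.025; 18S rRNA doxorubicin-treated 16.440
ΔCt(vehicle) = 23.710 − 17.025 = 6.685
ΔCt(doxorubicin-treated) = 27.225 − 16.440 = 10.785
ΔΔCt = 10.785 − 6.685 = 4.100
Fold change = 2^(−4.100) = 0.0583

0.058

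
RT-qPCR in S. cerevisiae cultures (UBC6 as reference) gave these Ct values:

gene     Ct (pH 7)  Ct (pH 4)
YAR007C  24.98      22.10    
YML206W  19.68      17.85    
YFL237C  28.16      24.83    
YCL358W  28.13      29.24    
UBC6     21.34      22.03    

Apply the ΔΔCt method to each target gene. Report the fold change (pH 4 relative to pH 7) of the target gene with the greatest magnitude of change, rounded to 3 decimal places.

16.223

YAR007C: ΔΔCt = (22.10−22.03) − (24.98−21.34) = 0.07 − 3.64 = -3.57; fold change = 2^3.57 = 11.876
YML206W: ΔΔCt = (17.85−22.03) − (19.68−21.34) = -4.18 − (-1.66) = -2.52; fold change = 2^2.52 = 5.736
YFL237C: ΔΔCt = (24.83−22.03) − (28.16−21.34) = 2.80 − 6.82 = -4.02; fold change = 2^4.02 = 16.223
YCL358W: ΔΔCt = (29.24−22.03) − (28.13−21.34) = 7.21 − 6.79 = 0.42; fold change = 2^-0.42 = 0.747
YFL237C has the largest |ΔΔCt| = 4.02.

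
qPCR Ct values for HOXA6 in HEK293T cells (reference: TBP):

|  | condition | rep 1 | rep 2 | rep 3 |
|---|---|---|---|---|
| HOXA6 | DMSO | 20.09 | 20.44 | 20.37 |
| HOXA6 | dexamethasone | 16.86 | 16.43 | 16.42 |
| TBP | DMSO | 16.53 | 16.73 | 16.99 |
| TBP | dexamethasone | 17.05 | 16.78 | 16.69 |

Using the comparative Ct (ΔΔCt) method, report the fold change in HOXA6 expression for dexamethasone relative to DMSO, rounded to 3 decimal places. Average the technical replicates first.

14.123

Mean Ct: HOXA6 DMSO 20.300; HOXA6 dexamethasone 16.570; TBP DMSO 16.750; TBP dexamethasone 16.840
ΔCt(DMSO) = 20.300 − 16.750 = 3.550
ΔCt(dexamethasone) = 16.570 − 16.840 = -0.270
ΔΔCt = -0.270 − 3.550 = -3.820
Fold change = 2^(−(-3.820)) = 2^3.820 = 14.1232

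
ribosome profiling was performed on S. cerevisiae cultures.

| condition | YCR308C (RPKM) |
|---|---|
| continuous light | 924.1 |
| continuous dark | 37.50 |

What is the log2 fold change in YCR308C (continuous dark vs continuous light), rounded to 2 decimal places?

-4.62

Fold change = 37.50 / 924.1 = 0.0406
log2(0.0406) = -4.623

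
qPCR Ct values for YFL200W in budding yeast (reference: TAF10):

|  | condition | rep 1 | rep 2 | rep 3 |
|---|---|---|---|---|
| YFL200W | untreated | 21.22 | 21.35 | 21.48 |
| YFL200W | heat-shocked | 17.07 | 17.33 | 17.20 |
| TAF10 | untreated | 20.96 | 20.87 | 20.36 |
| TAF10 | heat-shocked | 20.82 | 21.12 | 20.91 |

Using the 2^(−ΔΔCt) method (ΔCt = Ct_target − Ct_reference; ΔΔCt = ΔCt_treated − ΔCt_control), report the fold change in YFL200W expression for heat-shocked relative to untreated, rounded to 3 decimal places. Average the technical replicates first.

Mean Ct: YFL200W untreated 21.350; YFL200W heat-shocked 17.200; TAF10 untreated 20.730; TAF10 heat-shocked 20.950
ΔCt(untreated) = 21.350 − 20.730 = 0.620
ΔCt(heat-shocked) = 17.200 − 20.950 = -3.750
ΔΔCt = -3.750 − 0.620 = -4.370
Fold change = 2^(−(-4.370)) = 2^4.370 = 20.6776

20.678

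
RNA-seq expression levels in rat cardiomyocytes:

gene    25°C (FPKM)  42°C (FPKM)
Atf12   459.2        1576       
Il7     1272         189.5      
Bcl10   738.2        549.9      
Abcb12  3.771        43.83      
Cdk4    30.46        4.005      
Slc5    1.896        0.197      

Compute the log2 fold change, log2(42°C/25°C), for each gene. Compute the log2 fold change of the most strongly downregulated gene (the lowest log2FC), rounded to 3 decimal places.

-3.267

log2(1576/459.2) = 1.779  (Atf12)
log2(189.5/1272) = -2.747  (Il7)
log2(549.9/738.2) = -0.425  (Bcl10)
log2(43.83/3.771) = 3.539  (Abcb12)
log2(4.005/30.46) = -2.927  (Cdk4)
log2(0.197/1.896) = -3.267  (Slc5)
Slc5 is most strongly downregulated.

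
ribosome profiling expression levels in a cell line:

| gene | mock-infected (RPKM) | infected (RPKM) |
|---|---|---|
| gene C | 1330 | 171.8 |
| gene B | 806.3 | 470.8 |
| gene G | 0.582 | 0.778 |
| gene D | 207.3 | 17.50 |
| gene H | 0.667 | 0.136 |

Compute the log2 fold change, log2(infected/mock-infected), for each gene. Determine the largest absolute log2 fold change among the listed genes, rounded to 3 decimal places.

log2(171.8/1330) = -2.953  (gene C)
log2(470.8/806.3) = -0.776  (gene B)
log2(0.778/0.582) = 0.419  (gene G)
log2(17.50/207.3) = -3.566  (gene D)
log2(0.136/0.667) = -2.294  (gene H)
The largest magnitude belongs to gene D.

3.566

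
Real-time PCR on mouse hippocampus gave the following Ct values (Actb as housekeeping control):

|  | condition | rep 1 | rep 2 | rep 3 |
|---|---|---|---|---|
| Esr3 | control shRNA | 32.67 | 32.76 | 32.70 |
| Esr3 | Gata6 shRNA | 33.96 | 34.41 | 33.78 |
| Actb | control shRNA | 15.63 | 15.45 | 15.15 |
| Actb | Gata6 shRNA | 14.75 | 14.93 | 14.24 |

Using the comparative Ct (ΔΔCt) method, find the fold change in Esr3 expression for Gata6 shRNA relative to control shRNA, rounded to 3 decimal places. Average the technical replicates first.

Mean Ct: Esr3 control shRNA 32.710; Esr3 Gata6 shRNA 34.050; Actb control shRNA 15.410; Actb Gata6 shRNA 14.640
ΔCt(control shRNA) = 32.710 − 15.410 = 17.300
ΔCt(Gata6 shRNA) = 34.050 − 14.640 = 19.410
ΔΔCt = 19.410 − 17.300 = 2.110
Fold change = 2^(−2.110) = 0.2316

0.232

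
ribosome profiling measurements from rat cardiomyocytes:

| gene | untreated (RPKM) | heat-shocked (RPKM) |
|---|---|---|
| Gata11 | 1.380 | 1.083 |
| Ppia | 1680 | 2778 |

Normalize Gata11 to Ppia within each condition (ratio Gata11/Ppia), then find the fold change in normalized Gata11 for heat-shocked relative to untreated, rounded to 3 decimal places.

0.475

Gata11/Ppia (untreated) = 1.380 / 1680 = 0.00082143
Gata11/Ppia (heat-shocked) = 1.083 / 2778 = 0.00038985
Fold change = 0.00038985 / 0.00082143 = 0.4746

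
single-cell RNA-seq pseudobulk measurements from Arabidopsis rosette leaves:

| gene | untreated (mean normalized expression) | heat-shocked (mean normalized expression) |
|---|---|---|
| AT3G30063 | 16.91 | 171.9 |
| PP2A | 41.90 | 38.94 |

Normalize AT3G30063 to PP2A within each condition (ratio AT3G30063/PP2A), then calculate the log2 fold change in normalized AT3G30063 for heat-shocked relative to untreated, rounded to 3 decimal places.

3.451

AT3G30063/PP2A (untreated) = 16.91 / 41.90 = 0.40358
AT3G30063/PP2A (heat-shocked) = 171.9 / 38.94 = 4.4145
Fold change = 4.4145 / 0.40358 = 10.9383
log2(10.9383) = 3.4513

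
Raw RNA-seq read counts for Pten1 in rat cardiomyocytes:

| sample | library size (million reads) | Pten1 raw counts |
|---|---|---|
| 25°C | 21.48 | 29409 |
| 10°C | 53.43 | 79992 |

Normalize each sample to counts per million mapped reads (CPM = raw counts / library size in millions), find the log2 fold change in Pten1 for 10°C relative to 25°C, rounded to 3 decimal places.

CPM(25°C) = 29409 / 21.48 = 1369.1341
CPM(10°C) = 79992 / 53.43 = 1497.1364
Fold change = 1497.1364 / 1369.1341 = 1.09349
log2(1.09349) = 0.1289

0.129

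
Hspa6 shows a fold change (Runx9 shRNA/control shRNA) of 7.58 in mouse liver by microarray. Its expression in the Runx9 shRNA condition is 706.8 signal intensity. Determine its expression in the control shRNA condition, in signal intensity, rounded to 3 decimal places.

93.245

control shRNA expression = 706.8 / 7.58 = 93.245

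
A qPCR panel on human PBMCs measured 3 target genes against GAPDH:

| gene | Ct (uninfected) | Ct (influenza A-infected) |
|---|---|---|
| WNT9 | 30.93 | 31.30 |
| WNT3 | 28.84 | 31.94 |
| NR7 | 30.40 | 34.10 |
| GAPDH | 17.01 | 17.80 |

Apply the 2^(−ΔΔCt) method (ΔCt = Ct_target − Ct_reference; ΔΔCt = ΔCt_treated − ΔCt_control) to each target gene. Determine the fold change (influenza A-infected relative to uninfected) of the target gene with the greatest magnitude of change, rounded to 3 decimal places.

WNT9: ΔΔCt = (31.30−17.80) − (30.93−17.01) = 13.50 − 13.92 = -0.42; fold change = 2^0.42 = 1.338
WNT3: ΔΔCt = (31.94−17.80) − (28.84−17.01) = 14.14 − 11.83 = 2.31; fold change = 2^-2.31 = 0.202
NR7: ΔΔCt = (34.10−17.80) − (30.40−17.01) = 16.30 − 13.39 = 2.91; fold change = 2^-2.91 = 0.133
NR7 has the largest |ΔΔCt| = 2.91.

0.133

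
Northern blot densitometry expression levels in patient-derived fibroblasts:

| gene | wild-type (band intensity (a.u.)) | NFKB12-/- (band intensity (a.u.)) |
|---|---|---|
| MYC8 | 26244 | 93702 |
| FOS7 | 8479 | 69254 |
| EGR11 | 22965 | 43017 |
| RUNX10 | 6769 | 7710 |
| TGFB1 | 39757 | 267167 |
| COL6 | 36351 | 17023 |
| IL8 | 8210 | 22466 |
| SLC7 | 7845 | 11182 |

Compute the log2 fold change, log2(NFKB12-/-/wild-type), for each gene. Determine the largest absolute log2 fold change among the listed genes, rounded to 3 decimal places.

log2(93702/26244) = 1.836  (MYC8)
log2(69254/8479) = 3.030  (FOS7)
log2(43017/22965) = 0.905  (EGR11)
log2(7710/6769) = 0.188  (RUNX10)
log2(267167/39757) = 2.748  (TGFB1)
log2(17023/36351) = -1.095  (COL6)
log2(22466/8210) = 1.452  (IL8)
log2(11182/7845) = 0.511  (SLC7)
The largest magnitude belongs to FOS7.

3.030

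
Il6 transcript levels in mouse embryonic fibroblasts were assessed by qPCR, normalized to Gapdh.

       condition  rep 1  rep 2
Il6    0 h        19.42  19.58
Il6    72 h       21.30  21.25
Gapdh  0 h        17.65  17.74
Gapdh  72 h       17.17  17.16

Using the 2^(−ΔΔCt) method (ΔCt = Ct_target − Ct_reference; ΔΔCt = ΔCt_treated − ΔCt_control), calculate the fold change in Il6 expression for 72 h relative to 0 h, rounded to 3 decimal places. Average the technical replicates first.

Mean Ct: Il6 0 h 19.500; Il6 72 h 21.275; Gapdh 0 h 17.695; Gapdh 72 h 17.165
ΔCt(0 h) = 19.500 − 17.695 = 1.805
ΔCt(72 h) = 21.275 − 17.165 = 4.110
ΔΔCt = 4.110 − 1.805 = 2.305
Fold change = 2^(−2.305) = 0.2024

0.202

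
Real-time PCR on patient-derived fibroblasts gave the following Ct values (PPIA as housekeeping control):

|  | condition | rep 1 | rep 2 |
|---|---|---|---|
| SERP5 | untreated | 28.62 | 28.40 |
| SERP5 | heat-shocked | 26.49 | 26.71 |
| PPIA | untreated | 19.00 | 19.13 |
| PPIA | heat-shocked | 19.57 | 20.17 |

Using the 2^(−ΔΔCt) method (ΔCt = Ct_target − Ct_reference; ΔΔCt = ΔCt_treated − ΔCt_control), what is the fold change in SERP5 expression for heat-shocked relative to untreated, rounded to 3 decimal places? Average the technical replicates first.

6.566

Mean Ct: SERP5 untreated 28.510; SERP5 heat-shocked 26.600; PPIA untreated 19.065; PPIA heat-shocked 19.870
ΔCt(untreated) = 28.510 − 19.065 = 9.445
ΔCt(heat-shocked) = 26.600 − 19.870 = 6.730
ΔΔCt = 6.730 − 9.445 = -2.715
Fold change = 2^(−(-2.715)) = 2^2.715 = 6.5659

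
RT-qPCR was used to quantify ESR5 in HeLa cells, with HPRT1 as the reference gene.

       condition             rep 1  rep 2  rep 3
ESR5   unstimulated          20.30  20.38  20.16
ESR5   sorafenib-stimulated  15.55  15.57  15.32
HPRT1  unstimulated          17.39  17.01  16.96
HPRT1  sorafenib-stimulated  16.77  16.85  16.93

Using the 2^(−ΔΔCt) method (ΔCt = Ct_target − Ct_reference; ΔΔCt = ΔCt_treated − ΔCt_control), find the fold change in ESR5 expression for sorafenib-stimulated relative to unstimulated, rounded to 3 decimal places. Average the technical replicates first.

23.103

Mean Ct: ESR5 unstimulated 20.280; ESR5 sorafenib-stimulated 15.480; HPRT1 unstimulated 17.120; HPRT1 sorafenib-stimulated 16.850
ΔCt(unstimulated) = 20.280 − 17.120 = 3.160
ΔCt(sorafenib-stimulated) = 15.480 − 16.850 = -1.370
ΔΔCt = -1.370 − 3.160 = -4.530
Fold change = 2^(−(-4.530)) = 2^4.530 = 23.1029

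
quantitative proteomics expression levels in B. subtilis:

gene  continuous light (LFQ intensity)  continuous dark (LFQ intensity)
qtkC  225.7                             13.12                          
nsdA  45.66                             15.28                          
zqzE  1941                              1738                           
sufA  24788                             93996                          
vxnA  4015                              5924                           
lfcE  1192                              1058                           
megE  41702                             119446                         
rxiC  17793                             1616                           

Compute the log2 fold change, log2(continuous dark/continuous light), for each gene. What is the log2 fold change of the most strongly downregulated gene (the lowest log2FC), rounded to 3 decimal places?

log2(13.12/225.7) = -4.105  (qtkC)
log2(15.28/45.66) = -1.579  (nsdA)
log2(1738/1941) = -0.159  (zqzE)
log2(93996/24788) = 1.923  (sufA)
log2(5924/4015) = 0.561  (vxnA)
log2(1058/1192) = -0.172  (lfcE)
log2(119446/41702) = 1.518  (megE)
log2(1616/17793) = -3.461  (rxiC)
qtkC is most strongly downregulated.

-4.105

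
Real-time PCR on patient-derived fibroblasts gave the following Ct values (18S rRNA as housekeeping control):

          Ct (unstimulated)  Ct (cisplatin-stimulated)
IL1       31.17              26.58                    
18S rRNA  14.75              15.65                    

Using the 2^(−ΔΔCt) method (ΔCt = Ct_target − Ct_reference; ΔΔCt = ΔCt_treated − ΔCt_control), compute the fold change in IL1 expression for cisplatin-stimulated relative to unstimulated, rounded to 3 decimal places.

ΔCt(unstimulated) = 31.170 − 14.750 = 16.420
ΔCt(cisplatin-stimulated) = 26.580 − 15.650 = 10.930
ΔΔCt = 10.930 − 16.420 = -5.490
Fold change = 2^(−(-5.490)) = 2^5.490 = 44.9422

44.942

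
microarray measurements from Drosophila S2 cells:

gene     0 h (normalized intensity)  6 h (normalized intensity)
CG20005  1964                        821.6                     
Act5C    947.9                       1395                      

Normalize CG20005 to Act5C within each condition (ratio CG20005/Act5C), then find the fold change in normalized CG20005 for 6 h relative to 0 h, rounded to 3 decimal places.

CG20005/Act5C (0 h) = 1964 / 947.9 = 2.0719
CG20005/Act5C (6 h) = 821.6 / 1395 = 0.58896
Fold change = 0.58896 / 2.0719 = 0.2843

0.284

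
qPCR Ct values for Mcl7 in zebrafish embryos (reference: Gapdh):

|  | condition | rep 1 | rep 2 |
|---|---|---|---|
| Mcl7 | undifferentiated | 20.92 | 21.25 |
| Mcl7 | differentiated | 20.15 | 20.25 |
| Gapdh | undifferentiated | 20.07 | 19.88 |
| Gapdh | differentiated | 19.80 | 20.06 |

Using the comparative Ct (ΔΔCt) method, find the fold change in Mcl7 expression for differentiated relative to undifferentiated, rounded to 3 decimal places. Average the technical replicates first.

1.790

Mean Ct: Mcl7 undifferentiated 21.085; Mcl7 differentiated 20.200; Gapdh undifferentiated 19.975; Gapdh differentiated 19.930
ΔCt(undifferentiated) = 21.085 − 19.975 = 1.110
ΔCt(differentiated) = 20.200 − 19.930 = 0.270
ΔΔCt = 0.270 − 1.110 = -0.840
Fold change = 2^(−(-0.840)) = 2^0.840 = 1.7901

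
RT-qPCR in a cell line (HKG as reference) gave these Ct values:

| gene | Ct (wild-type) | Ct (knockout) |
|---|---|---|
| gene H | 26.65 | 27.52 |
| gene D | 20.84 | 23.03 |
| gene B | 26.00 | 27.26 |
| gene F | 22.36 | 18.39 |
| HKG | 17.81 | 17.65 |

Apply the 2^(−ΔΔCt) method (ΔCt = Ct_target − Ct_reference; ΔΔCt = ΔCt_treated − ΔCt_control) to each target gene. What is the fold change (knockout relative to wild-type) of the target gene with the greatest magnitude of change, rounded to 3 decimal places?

14.026

gene H: ΔΔCt = (27.52−17.65) − (26.65−17.81) = 9.87 − 8.84 = 1.03; fold change = 2^-1.03 = 0.490
gene D: ΔΔCt = (23.03−17.65) − (20.84−17.81) = 5.38 − 3.03 = 2.35; fold change = 2^-2.35 = 0.196
gene B: ΔΔCt = (27.26−17.65) − (26.00−17.81) = 9.61 − 8.19 = 1.42; fold change = 2^-1.42 = 0.374
gene F: ΔΔCt = (18.39−17.65) − (22.36−17.81) = 0.74 − 4.55 = -3.81; fold change = 2^3.81 = 14.026
gene F has the largest |ΔΔCt| = 3.81.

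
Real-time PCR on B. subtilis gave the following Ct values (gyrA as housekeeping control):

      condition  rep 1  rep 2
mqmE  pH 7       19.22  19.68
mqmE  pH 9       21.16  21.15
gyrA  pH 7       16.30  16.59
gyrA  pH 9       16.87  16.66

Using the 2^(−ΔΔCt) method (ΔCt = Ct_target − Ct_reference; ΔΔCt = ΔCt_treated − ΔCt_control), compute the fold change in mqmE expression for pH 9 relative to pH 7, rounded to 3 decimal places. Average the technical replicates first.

Mean Ct: mqmE pH 7 19.450; mqmE pH 9 21.155; gyrA pH 7 16.445; gyrA pH 9 16.765
ΔCt(pH 7) = 19.450 − 16.445 = 3.005
ΔCt(pH 9) = 21.155 − 16.765 = 4.390
ΔΔCt = 4.390 − 3.005 = 1.385
Fold change = 2^(−1.385) = 0.3829

0.383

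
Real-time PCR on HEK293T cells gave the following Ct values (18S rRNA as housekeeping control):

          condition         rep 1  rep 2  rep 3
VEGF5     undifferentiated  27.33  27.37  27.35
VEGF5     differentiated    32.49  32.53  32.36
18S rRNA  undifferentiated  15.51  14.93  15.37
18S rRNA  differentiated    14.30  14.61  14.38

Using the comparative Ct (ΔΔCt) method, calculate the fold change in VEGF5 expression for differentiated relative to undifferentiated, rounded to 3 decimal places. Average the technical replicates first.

Mean Ct: VEGF5 undifferentiated 27.350; VEGF5 differentiated 32.460; 18S rRNA undifferentiated 15.270; 18S rRNA differentiated 14.430
ΔCt(undifferentiated) = 27.350 − 15.270 = 12.080
ΔCt(differentiated) = 32.460 − 14.430 = 18.030
ΔΔCt = 18.030 − 12.080 = 5.950
Fold change = 2^(−5.950) = 0.0162

0.016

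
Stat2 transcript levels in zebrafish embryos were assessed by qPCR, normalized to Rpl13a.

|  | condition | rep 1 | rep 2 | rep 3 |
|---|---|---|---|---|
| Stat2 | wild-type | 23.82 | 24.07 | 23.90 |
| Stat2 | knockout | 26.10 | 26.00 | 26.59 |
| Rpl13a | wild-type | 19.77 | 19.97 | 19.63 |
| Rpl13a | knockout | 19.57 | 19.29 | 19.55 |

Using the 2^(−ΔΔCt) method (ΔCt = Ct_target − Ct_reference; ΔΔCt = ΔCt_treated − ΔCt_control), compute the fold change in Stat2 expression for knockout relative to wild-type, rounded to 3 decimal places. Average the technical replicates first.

0.163

Mean Ct: Stat2 wild-type 23.930; Stat2 knockout 26.230; Rpl13a wild-type 19.790; Rpl13a knockout 19.470
ΔCt(wild-type) = 23.930 − 19.790 = 4.140
ΔCt(knockout) = 26.230 − 19.470 = 6.760
ΔΔCt = 6.760 − 4.140 = 2.620
Fold change = 2^(−2.620) = 0.1627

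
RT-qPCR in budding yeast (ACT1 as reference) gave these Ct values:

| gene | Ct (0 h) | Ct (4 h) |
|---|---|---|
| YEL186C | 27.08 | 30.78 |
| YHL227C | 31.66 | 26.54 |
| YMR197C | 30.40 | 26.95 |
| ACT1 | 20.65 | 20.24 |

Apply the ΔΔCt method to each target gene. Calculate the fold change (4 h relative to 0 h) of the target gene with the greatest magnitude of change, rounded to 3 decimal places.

YEL186C: ΔΔCt = (30.78−20.24) − (27.08−20.65) = 10.54 − 6.43 = 4.11; fold change = 2^-4.11 = 0.058
YHL227C: ΔΔCt = (26.54−20.24) − (31.66−20.65) = 6.30 − 11.01 = -4.71; fold change = 2^4.71 = 26.173
YMR197C: ΔΔCt = (26.95−20.24) − (30.40−20.65) = 6.71 − 9.75 = -3.04; fold change = 2^3.04 = 8.225
YHL227C has the largest |ΔΔCt| = 4.71.

26.173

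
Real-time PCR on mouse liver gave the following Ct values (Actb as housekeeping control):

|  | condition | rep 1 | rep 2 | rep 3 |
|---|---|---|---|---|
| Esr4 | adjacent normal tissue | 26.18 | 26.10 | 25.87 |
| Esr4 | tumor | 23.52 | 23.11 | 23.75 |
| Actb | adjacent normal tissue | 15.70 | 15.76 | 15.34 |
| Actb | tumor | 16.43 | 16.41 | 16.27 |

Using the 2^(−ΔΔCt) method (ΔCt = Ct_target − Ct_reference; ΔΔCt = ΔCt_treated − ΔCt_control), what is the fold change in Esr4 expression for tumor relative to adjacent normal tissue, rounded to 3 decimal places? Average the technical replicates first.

Mean Ct: Esr4 adjacent normal tissue 26.050; Esr4 tumor 23.460; Actb adjacent normal tissue 15.600; Actb tumor 16.370
ΔCt(adjacent normal tissue) = 26.050 − 15.600 = 10.450
ΔCt(tumor) = 23.460 − 16.370 = 7.090
ΔΔCt = 7.090 − 10.450 = -3.360
Fold change = 2^(−(-3.360)) = 2^3.360 = 10.2674

10.267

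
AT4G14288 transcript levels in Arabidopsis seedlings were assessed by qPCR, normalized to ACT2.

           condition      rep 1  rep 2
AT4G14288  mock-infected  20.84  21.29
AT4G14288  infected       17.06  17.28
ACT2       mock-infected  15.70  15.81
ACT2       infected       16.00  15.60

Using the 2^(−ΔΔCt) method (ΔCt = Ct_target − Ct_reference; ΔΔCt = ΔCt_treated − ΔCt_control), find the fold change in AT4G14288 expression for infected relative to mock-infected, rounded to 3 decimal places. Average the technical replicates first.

15.348

Mean Ct: AT4G14288 mock-infected 21.065; AT4G14288 infected 17.170; ACT2 mock-infected 15.755; ACT2 infected 15.800
ΔCt(mock-infected) = 21.065 − 15.755 = 5.310
ΔCt(infected) = 17.170 − 15.800 = 1.370
ΔΔCt = 1.370 − 5.310 = -3.940
Fold change = 2^(−(-3.940)) = 2^3.940 = 15.3482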